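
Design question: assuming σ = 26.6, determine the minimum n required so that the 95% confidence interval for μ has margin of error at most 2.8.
n ≥ 347

For margin E ≤ 2.8:
n ≥ (z* · σ / E)²
n ≥ (1.960 · 26.6 / 2.8)²
n ≥ 346.70

Minimum n = 347 (rounding up)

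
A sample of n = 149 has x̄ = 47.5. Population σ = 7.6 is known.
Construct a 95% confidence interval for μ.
(46.28, 48.72)

z-interval (σ known):
z* = 1.960 for 95% confidence

Margin of error = z* · σ/√n = 1.960 · 7.6/√149 = 1.22

CI: (47.5 - 1.22, 47.5 + 1.22) = (46.28, 48.72)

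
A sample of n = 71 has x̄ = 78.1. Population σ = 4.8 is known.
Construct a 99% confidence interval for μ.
(76.63, 79.57)

z-interval (σ known):
z* = 2.576 for 99% confidence

Margin of error = z* · σ/√n = 2.576 · 4.8/√71 = 1.47

CI: (78.1 - 1.47, 78.1 + 1.47) = (76.63, 79.57)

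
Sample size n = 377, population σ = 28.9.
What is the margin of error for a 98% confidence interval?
Margin of error = 3.46

Margin of error = z* · σ/√n
= 2.326 · 28.9/√377
= 2.326 · 28.9/19.4165
= 3.46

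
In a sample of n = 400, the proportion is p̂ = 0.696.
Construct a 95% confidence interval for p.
(0.651, 0.741)

Proportion CI:
SE = √(p̂(1-p̂)/n) = √(0.696 · 0.304 / 400) = 0.02300

z* = 1.960
Margin = z* · SE = 1.960 · 0.02300 = 0.0451

CI: 0.696 ± 0.0451 = (0.651, 0.741)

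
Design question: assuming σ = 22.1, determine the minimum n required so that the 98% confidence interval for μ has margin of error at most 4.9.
n ≥ 111

For margin E ≤ 4.9:
n ≥ (z* · σ / E)²
n ≥ (2.326 · 22.1 / 4.9)²
n ≥ 110.06

Minimum n = 111 (rounding up)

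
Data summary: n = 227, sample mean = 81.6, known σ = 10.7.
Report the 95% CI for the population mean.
(80.21, 82.99)

z-interval (σ known):
z* = 1.960 for 95% confidence

Margin of error = z* · σ/√n = 1.960 · 10.7/√227 = 1.39

CI: (81.6 - 1.39, 81.6 + 1.39) = (80.21, 82.99)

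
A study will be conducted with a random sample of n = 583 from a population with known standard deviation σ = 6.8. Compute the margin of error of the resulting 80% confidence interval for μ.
Margin of error = 0.36

Margin of error = z* · σ/√n
= 1.282 · 6.8/√583
= 1.282 · 6.8/24.1454
= 0.36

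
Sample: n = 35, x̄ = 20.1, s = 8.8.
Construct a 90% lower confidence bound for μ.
μ ≥ 18.16

Lower bound (one-sided):
t* = 1.307 (one-sided for 90%)
Lower bound = x̄ - t* · s/√n = 20.1 - 1.307 · 8.8/√35 = 18.16

We are 90% confident that μ ≥ 18.16.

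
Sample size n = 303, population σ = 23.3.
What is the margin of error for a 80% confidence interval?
Margin of error = 1.72

Margin of error = z* · σ/√n
= 1.282 · 23.3/√303
= 1.282 · 23.3/17.4069
= 1.72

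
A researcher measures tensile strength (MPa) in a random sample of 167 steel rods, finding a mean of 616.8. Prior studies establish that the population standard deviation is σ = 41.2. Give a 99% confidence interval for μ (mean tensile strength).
(608.59, 625.01)

z-interval (σ known):
z* = 2.576 for 99% confidence

Margin of error = z* · σ/√n = 2.576 · 41.2/√167 = 8.21

CI: (616.8 - 8.21, 616.8 + 8.21) = (608.59, 625.01)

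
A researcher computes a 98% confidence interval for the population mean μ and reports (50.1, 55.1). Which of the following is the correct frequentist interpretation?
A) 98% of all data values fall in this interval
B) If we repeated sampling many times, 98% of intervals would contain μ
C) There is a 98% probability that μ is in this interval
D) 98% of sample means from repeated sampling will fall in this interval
B

A) Wrong — a CI is about the parameter μ, not individual data values.
B) Correct — this is the frequentist long-run coverage interpretation.
C) Wrong — μ is fixed; the randomness lives in the interval, not in μ.
D) Wrong — coverage applies to intervals containing μ, not to future x̄ values.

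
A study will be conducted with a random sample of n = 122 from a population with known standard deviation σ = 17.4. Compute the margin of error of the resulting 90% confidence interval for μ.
Margin of error = 2.59

Margin of error = z* · σ/√n
= 1.645 · 17.4/√122
= 1.645 · 17.4/11.0454
= 2.59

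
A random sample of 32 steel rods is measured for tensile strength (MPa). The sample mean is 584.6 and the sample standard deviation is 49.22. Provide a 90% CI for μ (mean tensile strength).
(569.84, 599.36)

t-interval (σ unknown):
df = n - 1 = 31
t* = 1.696 for 90% confidence

Margin of error = t* · s/√n = 1.696 · 49.22/√32 = 14.76

CI: (569.84, 599.36)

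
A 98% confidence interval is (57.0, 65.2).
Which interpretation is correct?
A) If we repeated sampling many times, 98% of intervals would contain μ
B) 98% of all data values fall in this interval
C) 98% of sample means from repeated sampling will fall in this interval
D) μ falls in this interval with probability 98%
A

A) Correct — this is the frequentist long-run coverage interpretation.
B) Wrong — a CI is about the parameter μ, not individual data values.
C) Wrong — coverage applies to intervals containing μ, not to future x̄ values.
D) Wrong — μ is fixed; the randomness lives in the interval, not in μ.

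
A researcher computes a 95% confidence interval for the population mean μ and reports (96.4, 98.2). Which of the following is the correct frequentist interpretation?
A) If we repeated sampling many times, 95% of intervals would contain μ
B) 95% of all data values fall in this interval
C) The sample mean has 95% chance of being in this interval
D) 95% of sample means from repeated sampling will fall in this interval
A

A) Correct — this is the frequentist long-run coverage interpretation.
B) Wrong — a CI is about the parameter μ, not individual data values.
C) Wrong — x̄ is observed and sits in the interval by construction.
D) Wrong — coverage applies to intervals containing μ, not to future x̄ values.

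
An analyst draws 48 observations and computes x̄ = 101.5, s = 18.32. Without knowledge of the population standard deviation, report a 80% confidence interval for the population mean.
(98.06, 104.94)

t-interval (σ unknown):
df = n - 1 = 47
t* = 1.300 for 80% confidence

Margin of error = t* · s/√n = 1.300 · 18.32/√48 = 3.44

CI: (98.06, 104.94)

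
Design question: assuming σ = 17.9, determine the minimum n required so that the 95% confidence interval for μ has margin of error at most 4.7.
n ≥ 56

For margin E ≤ 4.7:
n ≥ (z* · σ / E)²
n ≥ (1.960 · 17.9 / 4.7)²
n ≥ 55.72

Minimum n = 56 (rounding up)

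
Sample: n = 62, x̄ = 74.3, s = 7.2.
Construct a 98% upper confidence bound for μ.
μ ≤ 76.22

Upper bound (one-sided):
t* = 2.099 (one-sided for 98%)
Upper bound = x̄ + t* · s/√n = 74.3 + 2.099 · 7.2/√62 = 76.22

We are 98% confident that μ ≤ 76.22.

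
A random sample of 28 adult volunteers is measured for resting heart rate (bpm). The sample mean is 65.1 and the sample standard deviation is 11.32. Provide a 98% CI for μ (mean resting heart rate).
(59.81, 70.39)

t-interval (σ unknown):
df = n - 1 = 27
t* = 2.473 for 98% confidence

Margin of error = t* · s/√n = 2.473 · 11.32/√28 = 5.29

CI: (59.81, 70.39)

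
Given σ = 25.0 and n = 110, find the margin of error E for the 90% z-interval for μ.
Margin of error = 3.92

Margin of error = z* · σ/√n
= 1.645 · 25.0/√110
= 1.645 · 25.0/10.4881
= 3.92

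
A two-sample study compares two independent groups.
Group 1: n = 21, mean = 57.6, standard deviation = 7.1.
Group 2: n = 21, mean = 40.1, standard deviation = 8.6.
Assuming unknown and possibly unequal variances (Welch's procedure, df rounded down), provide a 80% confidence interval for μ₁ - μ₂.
(14.33, 20.67)

Difference: x̄₁ - x̄₂ = 17.50
SE = √(s₁²/n₁ + s₂²/n₂) = √(7.1²/21 + 8.6²/21) = 2.4336
df = 38.62 → 38 (Welch–Satterthwaite, rounded down)
t* = 1.304

CI: 17.50 ± 1.304 · 2.4336 = 17.50 ± 3.17 = (14.33, 20.67)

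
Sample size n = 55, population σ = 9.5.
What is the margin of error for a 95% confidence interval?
Margin of error = 2.51

Margin of error = z* · σ/√n
= 1.960 · 9.5/√55
= 1.960 · 9.5/7.4162
= 2.51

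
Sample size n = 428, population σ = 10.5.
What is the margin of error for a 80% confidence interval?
Margin of error = 0.65

Margin of error = z* · σ/√n
= 1.282 · 10.5/√428
= 1.282 · 10.5/20.6882
= 0.65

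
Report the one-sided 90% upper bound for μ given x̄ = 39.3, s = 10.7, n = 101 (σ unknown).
μ ≤ 40.67

Upper bound (one-sided):
t* = 1.290 (one-sided for 90%)
Upper bound = x̄ + t* · s/√n = 39.3 + 1.290 · 10.7/√101 = 40.67

We are 90% confident that μ ≤ 40.67.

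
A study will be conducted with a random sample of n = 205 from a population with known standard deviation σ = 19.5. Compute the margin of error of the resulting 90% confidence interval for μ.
Margin of error = 2.24

Margin of error = z* · σ/√n
= 1.645 · 19.5/√205
= 1.645 · 19.5/14.3178
= 2.24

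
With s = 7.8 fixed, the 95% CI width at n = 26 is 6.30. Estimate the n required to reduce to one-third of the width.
n ≈ 234

CI width ∝ 1/√n
To reduce width by factor 3, need √n to grow by 3 → need 3² = 9 times as many samples.

Current: n = 26, width = 6.30
New: n = 234, width ≈ 2.01

Width reduced by factor of 6.30/2.01 = 3.13.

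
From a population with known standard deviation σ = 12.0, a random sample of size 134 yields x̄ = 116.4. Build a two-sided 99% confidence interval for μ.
(113.73, 119.07)

z-interval (σ known):
z* = 2.576 for 99% confidence

Margin of error = z* · σ/√n = 2.576 · 12.0/√134 = 2.67

CI: (116.4 - 2.67, 116.4 + 2.67) = (113.73, 119.07)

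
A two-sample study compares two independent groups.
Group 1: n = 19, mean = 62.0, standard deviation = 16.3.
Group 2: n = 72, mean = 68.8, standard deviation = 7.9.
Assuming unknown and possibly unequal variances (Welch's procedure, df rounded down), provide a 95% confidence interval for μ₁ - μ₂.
(-14.84, 1.24)

Difference: x̄₁ - x̄₂ = -6.80
SE = √(s₁²/n₁ + s₂²/n₂) = √(16.3²/19 + 7.9²/72) = 3.8536
df = 20.28 → 20 (Welch–Satterthwaite, rounded down)
t* = 2.086

CI: -6.80 ± 2.086 · 3.8536 = -6.80 ± 8.04 = (-14.84, 1.24)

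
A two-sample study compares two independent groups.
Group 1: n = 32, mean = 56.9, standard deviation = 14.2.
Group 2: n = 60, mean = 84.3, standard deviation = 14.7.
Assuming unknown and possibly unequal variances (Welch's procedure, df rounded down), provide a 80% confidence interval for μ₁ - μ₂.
(-31.48, -23.32)

Difference: x̄₁ - x̄₂ = -27.40
SE = √(s₁²/n₁ + s₂²/n₂) = √(14.2²/32 + 14.7²/60) = 3.1469
df = 65.35 → 65 (Welch–Satterthwaite, rounded down)
t* = 1.295

CI: -27.40 ± 1.295 · 3.1469 = -27.40 ± 4.08 = (-31.48, -23.32)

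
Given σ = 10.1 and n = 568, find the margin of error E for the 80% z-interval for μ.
Margin of error = 0.54

Margin of error = z* · σ/√n
= 1.282 · 10.1/√568
= 1.282 · 10.1/23.8328
= 0.54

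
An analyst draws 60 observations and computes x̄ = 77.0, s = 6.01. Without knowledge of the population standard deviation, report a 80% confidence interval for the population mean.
(75.99, 78.01)

t-interval (σ unknown):
df = n - 1 = 59
t* = 1.296 for 80% confidence

Margin of error = t* · s/√n = 1.296 · 6.01/√60 = 1.01

CI: (75.99, 78.01)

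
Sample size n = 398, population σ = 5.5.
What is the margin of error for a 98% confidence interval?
Margin of error = 0.64

Margin of error = z* · σ/√n
= 2.326 · 5.5/√398
= 2.326 · 5.5/19.9499
= 0.64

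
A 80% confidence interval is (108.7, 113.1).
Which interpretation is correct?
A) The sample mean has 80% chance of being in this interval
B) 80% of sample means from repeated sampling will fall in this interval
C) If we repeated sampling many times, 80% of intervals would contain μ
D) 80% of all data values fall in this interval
C

A) Wrong — x̄ is observed and sits in the interval by construction.
B) Wrong — coverage applies to intervals containing μ, not to future x̄ values.
C) Correct — this is the frequentist long-run coverage interpretation.
D) Wrong — a CI is about the parameter μ, not individual data values.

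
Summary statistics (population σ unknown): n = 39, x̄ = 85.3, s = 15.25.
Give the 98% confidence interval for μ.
(79.37, 91.23)

t-interval (σ unknown):
df = n - 1 = 38
t* = 2.429 for 98% confidence

Margin of error = t* · s/√n = 2.429 · 15.25/√39 = 5.93

CI: (79.37, 91.23)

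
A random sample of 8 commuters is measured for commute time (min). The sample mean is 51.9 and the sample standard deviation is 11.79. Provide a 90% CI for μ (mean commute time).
(44.00, 59.80)

t-interval (σ unknown):
df = n - 1 = 7
t* = 1.895 for 90% confidence

Margin of error = t* · s/√n = 1.895 · 11.79/√8 = 7.90

CI: (44.00, 59.80)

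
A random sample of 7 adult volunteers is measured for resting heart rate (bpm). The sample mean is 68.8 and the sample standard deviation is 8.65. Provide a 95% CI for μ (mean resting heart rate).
(60.80, 76.80)

t-interval (σ unknown):
df = n - 1 = 6
t* = 2.447 for 95% confidence

Margin of error = t* · s/√n = 2.447 · 8.65/√7 = 8.00

CI: (60.80, 76.80)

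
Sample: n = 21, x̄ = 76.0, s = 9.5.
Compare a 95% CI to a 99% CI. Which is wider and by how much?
99% CI is wider by 3.15

df = 20
95% CI: t* = 2.086, (71.68, 80.32), width = 2 · t* · s/√n = 8.65
99% CI: t* = 2.845, (70.10, 81.90), width = 2 · t* · s/√n = 11.80

The 99% CI is wider by 11.80 - 8.65 = 3.15.
Higher confidence requires a wider interval.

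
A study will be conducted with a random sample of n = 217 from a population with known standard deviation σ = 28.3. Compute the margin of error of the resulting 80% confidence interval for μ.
Margin of error = 2.46

Margin of error = z* · σ/√n
= 1.282 · 28.3/√217
= 1.282 · 28.3/14.7309
= 2.46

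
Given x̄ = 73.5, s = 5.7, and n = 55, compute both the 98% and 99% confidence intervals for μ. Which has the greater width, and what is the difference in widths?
99% CI is wider by 0.42

df = 54
98% CI: t* = 2.397, (71.66, 75.34), width = 2 · t* · s/√n = 3.68
99% CI: t* = 2.670, (71.45, 75.55), width = 2 · t* · s/√n = 4.10

The 99% CI is wider by 4.10 - 3.68 = 0.42.
Higher confidence requires a wider interval.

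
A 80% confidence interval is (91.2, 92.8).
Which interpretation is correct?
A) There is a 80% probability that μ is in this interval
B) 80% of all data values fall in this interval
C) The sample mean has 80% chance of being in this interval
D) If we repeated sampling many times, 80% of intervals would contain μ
D

A) Wrong — μ is fixed; the randomness lives in the interval, not in μ.
B) Wrong — a CI is about the parameter μ, not individual data values.
C) Wrong — x̄ is observed and sits in the interval by construction.
D) Correct — this is the frequentist long-run coverage interpretation.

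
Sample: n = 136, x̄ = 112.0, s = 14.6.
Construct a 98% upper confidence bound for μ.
μ ≤ 114.60

Upper bound (one-sided):
t* = 2.074 (one-sided for 98%)
Upper bound = x̄ + t* · s/√n = 112.0 + 2.074 · 14.6/√136 = 114.60

We are 98% confident that μ ≤ 114.60.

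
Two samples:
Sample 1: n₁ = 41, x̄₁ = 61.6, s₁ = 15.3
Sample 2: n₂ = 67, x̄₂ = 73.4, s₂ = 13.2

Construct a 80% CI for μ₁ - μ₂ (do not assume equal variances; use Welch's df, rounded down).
(-15.53, -8.07)

Difference: x̄₁ - x̄₂ = -11.80
SE = √(s₁²/n₁ + s₂²/n₂) = √(15.3²/41 + 13.2²/67) = 2.8827
df = 75.27 → 75 (Welch–Satterthwaite, rounded down)
t* = 1.293

CI: -11.80 ± 1.293 · 2.8827 = -11.80 ± 3.73 = (-15.53, -8.07)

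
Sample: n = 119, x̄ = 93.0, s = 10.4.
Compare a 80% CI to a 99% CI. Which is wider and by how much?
99% CI is wider by 2.53

df = 118
80% CI: t* = 1.289, (91.77, 94.23), width = 2 · t* · s/√n = 2.46
99% CI: t* = 2.618, (90.50, 95.50), width = 2 · t* · s/√n = 4.99

The 99% CI is wider by 4.99 - 2.46 = 2.53.
Higher confidence requires a wider interval.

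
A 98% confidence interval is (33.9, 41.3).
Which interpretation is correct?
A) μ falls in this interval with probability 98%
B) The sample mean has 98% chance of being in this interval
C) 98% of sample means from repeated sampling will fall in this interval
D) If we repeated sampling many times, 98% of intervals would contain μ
D

A) Wrong — μ is fixed; the randomness lives in the interval, not in μ.
B) Wrong — x̄ is observed and sits in the interval by construction.
C) Wrong — coverage applies to intervals containing μ, not to future x̄ values.
D) Correct — this is the frequentist long-run coverage interpretation.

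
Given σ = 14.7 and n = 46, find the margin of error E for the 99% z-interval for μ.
Margin of error = 5.58

Margin of error = z* · σ/√n
= 2.576 · 14.7/√46
= 2.576 · 14.7/6.7823
= 5.58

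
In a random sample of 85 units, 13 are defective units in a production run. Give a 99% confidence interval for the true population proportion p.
(0.052, 0.254)

Proportion CI:
p̂ = 13/85 = 0.15294
SE = √(p̂(1-p̂)/n) = √(0.15294 · 0.84706 / 85) = 0.03904

z* = 2.576
Margin = z* · SE = 2.576 · 0.03904 = 0.1006

CI: 0.15294 ± 0.1006 = (0.052, 0.254)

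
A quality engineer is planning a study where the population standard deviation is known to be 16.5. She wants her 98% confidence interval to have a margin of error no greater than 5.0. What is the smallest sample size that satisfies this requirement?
n ≥ 59

For margin E ≤ 5.0:
n ≥ (z* · σ / E)²
n ≥ (2.326 · 16.5 / 5.0)²
n ≥ 58.92

Minimum n = 59 (rounding up)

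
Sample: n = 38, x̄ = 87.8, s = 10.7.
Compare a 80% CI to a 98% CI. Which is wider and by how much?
98% CI is wider by 3.91

df = 37
80% CI: t* = 1.305, (85.53, 90.07), width = 2 · t* · s/√n = 4.53
98% CI: t* = 2.431, (83.58, 92.02), width = 2 · t* · s/√n = 8.44

The 98% CI is wider by 8.44 - 4.53 = 3.91.
Higher confidence requires a wider interval.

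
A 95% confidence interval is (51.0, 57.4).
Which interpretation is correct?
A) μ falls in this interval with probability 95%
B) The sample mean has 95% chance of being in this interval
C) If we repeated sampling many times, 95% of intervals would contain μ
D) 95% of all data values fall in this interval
C

A) Wrong — μ is fixed; the randomness lives in the interval, not in μ.
B) Wrong — x̄ is observed and sits in the interval by construction.
C) Correct — this is the frequentist long-run coverage interpretation.
D) Wrong — a CI is about the parameter μ, not individual data values.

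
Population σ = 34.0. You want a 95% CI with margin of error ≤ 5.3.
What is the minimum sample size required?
n ≥ 159

For margin E ≤ 5.3:
n ≥ (z* · σ / E)²
n ≥ (1.960 · 34.0 / 5.3)²
n ≥ 158.10

Minimum n = 159 (rounding up)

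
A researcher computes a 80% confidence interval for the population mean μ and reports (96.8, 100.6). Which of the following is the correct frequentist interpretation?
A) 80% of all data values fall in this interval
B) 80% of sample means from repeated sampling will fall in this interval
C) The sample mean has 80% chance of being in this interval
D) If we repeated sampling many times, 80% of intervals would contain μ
D

A) Wrong — a CI is about the parameter μ, not individual data values.
B) Wrong — coverage applies to intervals containing μ, not to future x̄ values.
C) Wrong — x̄ is observed and sits in the interval by construction.
D) Correct — this is the frequentist long-run coverage interpretation.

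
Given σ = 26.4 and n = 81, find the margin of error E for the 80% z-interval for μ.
Margin of error = 3.76

Margin of error = z* · σ/√n
= 1.282 · 26.4/√81
= 1.282 · 26.4/9.0000
= 3.76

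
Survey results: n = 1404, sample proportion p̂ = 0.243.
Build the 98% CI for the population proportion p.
(0.216, 0.270)

Proportion CI:
SE = √(p̂(1-p̂)/n) = √(0.243 · 0.757 / 1404) = 0.01145

z* = 2.326
Margin = z* · SE = 2.326 · 0.01145 = 0.0266

CI: 0.243 ± 0.0266 = (0.216, 0.270)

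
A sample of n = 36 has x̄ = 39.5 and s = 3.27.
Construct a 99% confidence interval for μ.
(38.02, 40.98)

t-interval (σ unknown):
df = n - 1 = 35
t* = 2.724 for 99% confidence

Margin of error = t* · s/√n = 2.724 · 3.27/√36 = 1.48

CI: (38.02, 40.98)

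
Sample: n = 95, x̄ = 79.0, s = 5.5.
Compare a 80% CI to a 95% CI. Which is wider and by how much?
95% CI is wider by 0.78

df = 94
80% CI: t* = 1.291, (78.27, 79.73), width = 2 · t* · s/√n = 1.46
95% CI: t* = 1.986, (77.88, 80.12), width = 2 · t* · s/√n = 2.24

The 95% CI is wider by 2.24 - 1.46 = 0.78.
Higher confidence requires a wider interval.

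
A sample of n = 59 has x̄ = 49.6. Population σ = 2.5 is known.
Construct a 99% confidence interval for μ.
(48.76, 50.44)

z-interval (σ known):
z* = 2.576 for 99% confidence

Margin of error = z* · σ/√n = 2.576 · 2.5/√59 = 0.84

CI: (49.6 - 0.84, 49.6 + 0.84) = (48.76, 50.44)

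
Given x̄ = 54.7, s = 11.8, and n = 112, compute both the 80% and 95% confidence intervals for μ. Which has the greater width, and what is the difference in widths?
95% CI is wider by 1.55

df = 111
80% CI: t* = 1.289, (53.26, 56.14), width = 2 · t* · s/√n = 2.87
95% CI: t* = 1.982, (52.49, 56.91), width = 2 · t* · s/√n = 4.42

The 95% CI is wider by 4.42 - 2.87 = 1.55.
Higher confidence requires a wider interval.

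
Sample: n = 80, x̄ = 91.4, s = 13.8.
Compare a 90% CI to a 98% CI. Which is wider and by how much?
98% CI is wider by 2.20

df = 79
90% CI: t* = 1.664, (88.83, 93.97), width = 2 · t* · s/√n = 5.13
98% CI: t* = 2.374, (87.74, 95.06), width = 2 · t* · s/√n = 7.33

The 98% CI is wider by 7.33 - 5.13 = 2.20.
Higher confidence requires a wider interval.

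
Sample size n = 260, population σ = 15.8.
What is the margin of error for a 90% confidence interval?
Margin of error = 1.61

Margin of error = z* · σ/√n
= 1.645 · 15.8/√260
= 1.645 · 15.8/16.1245
= 1.61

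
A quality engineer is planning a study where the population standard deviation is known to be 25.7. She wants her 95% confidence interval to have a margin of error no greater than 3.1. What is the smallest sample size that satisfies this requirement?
n ≥ 265

For margin E ≤ 3.1:
n ≥ (z* · σ / E)²
n ≥ (1.960 · 25.7 / 3.1)²
n ≥ 264.03

Minimum n = 265 (rounding up)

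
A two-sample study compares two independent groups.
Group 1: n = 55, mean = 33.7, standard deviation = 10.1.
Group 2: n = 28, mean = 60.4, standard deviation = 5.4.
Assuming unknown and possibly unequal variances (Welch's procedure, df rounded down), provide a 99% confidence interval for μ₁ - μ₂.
(-31.19, -22.21)

Difference: x̄₁ - x̄₂ = -26.70
SE = √(s₁²/n₁ + s₂²/n₂) = √(10.1²/55 + 5.4²/28) = 1.7018
df = 80.75 → 80 (Welch–Satterthwaite, rounded down)
t* = 2.639

CI: -26.70 ± 2.639 · 1.7018 = -26.70 ± 4.49 = (-31.19, -22.21)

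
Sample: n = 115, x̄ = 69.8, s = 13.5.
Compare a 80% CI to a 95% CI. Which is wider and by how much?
95% CI is wider by 1.74

df = 114
80% CI: t* = 1.289, (68.18, 71.42), width = 2 · t* · s/√n = 3.25
95% CI: t* = 1.981, (67.31, 72.29), width = 2 · t* · s/√n = 4.99

The 95% CI is wider by 4.99 - 3.25 = 1.74.
Higher confidence requires a wider interval.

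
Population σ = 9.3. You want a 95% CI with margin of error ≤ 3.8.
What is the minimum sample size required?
n ≥ 24

For margin E ≤ 3.8:
n ≥ (z* · σ / E)²
n ≥ (1.960 · 9.3 / 3.8)²
n ≥ 23.01

Minimum n = 24 (rounding up)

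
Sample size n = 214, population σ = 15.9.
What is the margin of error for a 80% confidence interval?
Margin of error = 1.39

Margin of error = z* · σ/√n
= 1.282 · 15.9/√214
= 1.282 · 15.9/14.6287
= 1.39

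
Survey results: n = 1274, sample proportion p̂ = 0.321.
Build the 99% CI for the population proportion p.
(0.287, 0.355)

Proportion CI:
SE = √(p̂(1-p̂)/n) = √(0.321 · 0.679 / 1274) = 0.01308

z* = 2.576
Margin = z* · SE = 2.576 · 0.01308 = 0.0337

CI: 0.321 ± 0.0337 = (0.287, 0.355)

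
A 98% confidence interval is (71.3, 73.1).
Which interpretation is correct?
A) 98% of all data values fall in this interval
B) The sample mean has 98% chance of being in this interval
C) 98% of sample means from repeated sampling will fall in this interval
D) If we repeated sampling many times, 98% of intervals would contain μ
D

A) Wrong — a CI is about the parameter μ, not individual data values.
B) Wrong — x̄ is observed and sits in the interval by construction.
C) Wrong — coverage applies to intervals containing μ, not to future x̄ values.
D) Correct — this is the frequentist long-run coverage interpretation.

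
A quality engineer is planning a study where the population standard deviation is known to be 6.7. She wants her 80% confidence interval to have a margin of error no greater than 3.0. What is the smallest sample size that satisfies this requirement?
n ≥ 9

For margin E ≤ 3.0:
n ≥ (z* · σ / E)²
n ≥ (1.282 · 6.7 / 3.0)²
n ≥ 8.20

Minimum n = 9 (rounding up)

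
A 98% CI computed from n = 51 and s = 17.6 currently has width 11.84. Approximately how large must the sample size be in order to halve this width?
n ≈ 204

CI width ∝ 1/√n
To reduce width by factor 2, need √n to grow by 2 → need 2² = 4 times as many samples.

Current: n = 51, width = 11.84
New: n = 204, width ≈ 5.78

Width reduced by factor of 11.84/5.78 = 2.05.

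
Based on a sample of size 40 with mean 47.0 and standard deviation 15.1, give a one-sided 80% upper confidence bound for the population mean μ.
μ ≤ 49.03

Upper bound (one-sided):
t* = 0.851 (one-sided for 80%)
Upper bound = x̄ + t* · s/√n = 47.0 + 0.851 · 15.1/√40 = 49.03

We are 80% confident that μ ≤ 49.03.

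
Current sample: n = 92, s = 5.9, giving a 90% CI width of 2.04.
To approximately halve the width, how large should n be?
n ≈ 368

CI width ∝ 1/√n
To reduce width by factor 2, need √n to grow by 2 → need 2² = 4 times as many samples.

Current: n = 92, width = 2.04
New: n = 368, width ≈ 1.01

Width reduced by factor of 2.04/1.01 = 2.02.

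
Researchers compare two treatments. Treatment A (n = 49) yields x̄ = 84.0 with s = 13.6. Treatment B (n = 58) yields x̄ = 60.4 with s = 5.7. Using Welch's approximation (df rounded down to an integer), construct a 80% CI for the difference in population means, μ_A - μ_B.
(20.90, 26.30)

Difference: x̄₁ - x̄₂ = 23.60
SE = √(s₁²/n₁ + s₂²/n₂) = √(13.6²/49 + 5.7²/58) = 2.0820
df = 62.15 → 62 (Welch–Satterthwaite, rounded down)
t* = 1.295

CI: 23.60 ± 1.295 · 2.0820 = 23.60 ± 2.70 = (20.90, 26.30)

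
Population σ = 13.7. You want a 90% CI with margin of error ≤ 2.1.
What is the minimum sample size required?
n ≥ 116

For margin E ≤ 2.1:
n ≥ (z* · σ / E)²
n ≥ (1.645 · 13.7 / 2.1)²
n ≥ 115.17

Minimum n = 116 (rounding up)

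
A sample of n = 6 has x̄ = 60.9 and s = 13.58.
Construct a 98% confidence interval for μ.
(42.24, 79.56)

t-interval (σ unknown):
df = n - 1 = 5
t* = 3.365 for 98% confidence

Margin of error = t* · s/√n = 3.365 · 13.58/√6 = 18.66

CI: (42.24, 79.56)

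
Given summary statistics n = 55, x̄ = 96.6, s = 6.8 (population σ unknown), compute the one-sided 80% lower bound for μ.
μ ≥ 95.82

Lower bound (one-sided):
t* = 0.848 (one-sided for 80%)
Lower bound = x̄ - t* · s/√n = 96.6 - 0.848 · 6.8/√55 = 95.82

We are 80% confident that μ ≥ 95.82.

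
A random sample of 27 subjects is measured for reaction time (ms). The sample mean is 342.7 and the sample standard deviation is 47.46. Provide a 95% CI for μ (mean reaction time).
(323.92, 361.48)

t-interval (σ unknown):
df = n - 1 = 26
t* = 2.056 for 95% confidence

Margin of error = t* · s/√n = 2.056 · 47.46/√27 = 18.78

CI: (323.92, 361.48)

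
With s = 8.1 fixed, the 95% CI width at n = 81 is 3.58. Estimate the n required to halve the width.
n ≈ 324

CI width ∝ 1/√n
To reduce width by factor 2, need √n to grow by 2 → need 2² = 4 times as many samples.

Current: n = 81, width = 3.58
New: n = 324, width ≈ 1.77

Width reduced by factor of 3.58/1.77 = 2.02.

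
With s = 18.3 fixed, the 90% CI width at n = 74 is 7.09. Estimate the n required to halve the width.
n ≈ 296

CI width ∝ 1/√n
To reduce width by factor 2, need √n to grow by 2 → need 2² = 4 times as many samples.

Current: n = 74, width = 7.09
New: n = 296, width ≈ 3.51

Width reduced by factor of 7.09/3.51 = 2.02.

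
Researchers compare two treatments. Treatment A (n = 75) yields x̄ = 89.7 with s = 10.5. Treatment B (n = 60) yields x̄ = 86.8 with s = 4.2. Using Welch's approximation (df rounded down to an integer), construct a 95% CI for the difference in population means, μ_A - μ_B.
(0.26, 5.54)

Difference: x̄₁ - x̄₂ = 2.90
SE = √(s₁²/n₁ + s₂²/n₂) = √(10.5²/75 + 4.2²/60) = 1.3282
df = 101.47 → 101 (Welch–Satterthwaite, rounded down)
t* = 1.984

CI: 2.90 ± 1.984 · 1.3282 = 2.90 ± 2.64 = (0.26, 5.54)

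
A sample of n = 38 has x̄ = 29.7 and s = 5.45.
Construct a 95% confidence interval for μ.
(27.91, 31.49)

t-interval (σ unknown):
df = n - 1 = 37
t* = 2.026 for 95% confidence

Margin of error = t* · s/√n = 2.026 · 5.45/√38 = 1.79

CI: (27.91, 31.49)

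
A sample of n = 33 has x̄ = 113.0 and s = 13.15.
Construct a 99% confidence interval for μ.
(106.73, 119.27)

t-interval (σ unknown):
df = n - 1 = 32
t* = 2.738 for 99% confidence

Margin of error = t* · s/√n = 2.738 · 13.15/√33 = 6.27

CI: (106.73, 119.27)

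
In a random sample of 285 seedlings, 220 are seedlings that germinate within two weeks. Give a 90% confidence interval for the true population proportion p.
(0.731, 0.813)

Proportion CI:
p̂ = 220/285 = 0.77193
SE = √(p̂(1-p̂)/n) = √(0.77193 · 0.22807 / 285) = 0.02485

z* = 1.645
Margin = z* · SE = 1.645 · 0.02485 = 0.0409

CI: 0.77193 ± 0.0409 = (0.731, 0.813)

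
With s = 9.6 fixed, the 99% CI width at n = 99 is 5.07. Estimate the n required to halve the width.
n ≈ 396

CI width ∝ 1/√n
To reduce width by factor 2, need √n to grow by 2 → need 2² = 4 times as many samples.

Current: n = 99, width = 5.07
New: n = 396, width ≈ 2.50

Width reduced by factor of 5.07/2.50 = 2.03.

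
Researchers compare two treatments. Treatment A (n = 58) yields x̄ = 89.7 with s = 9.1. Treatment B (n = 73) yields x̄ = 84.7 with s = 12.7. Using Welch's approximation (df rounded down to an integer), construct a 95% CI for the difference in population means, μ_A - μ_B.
(1.23, 8.77)

Difference: x̄₁ - x̄₂ = 5.00
SE = √(s₁²/n₁ + s₂²/n₂) = √(9.1²/58 + 12.7²/73) = 1.9071
df = 127.74 → 127 (Welch–Satterthwaite, rounded down)
t* = 1.979

CI: 5.00 ± 1.979 · 1.9071 = 5.00 ± 3.77 = (1.23, 8.77)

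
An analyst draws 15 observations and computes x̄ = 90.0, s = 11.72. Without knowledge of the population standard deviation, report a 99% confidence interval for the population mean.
(80.99, 99.01)

t-interval (σ unknown):
df = n - 1 = 14
t* = 2.977 for 99% confidence

Margin of error = t* · s/√n = 2.977 · 11.72/√15 = 9.01

CI: (80.99, 99.01)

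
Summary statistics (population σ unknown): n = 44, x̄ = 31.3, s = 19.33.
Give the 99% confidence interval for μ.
(23.45, 39.15)

t-interval (σ unknown):
df = n - 1 = 43
t* = 2.695 for 99% confidence

Margin of error = t* · s/√n = 2.695 · 19.33/√44 = 7.85

CI: (23.45, 39.15)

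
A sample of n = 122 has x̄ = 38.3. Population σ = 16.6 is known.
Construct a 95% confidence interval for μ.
(35.35, 41.25)

z-interval (σ known):
z* = 1.960 for 95% confidence

Margin of error = z* · σ/√n = 1.960 · 16.6/√122 = 2.95

CI: (38.3 - 2.95, 38.3 + 2.95) = (35.35, 41.25)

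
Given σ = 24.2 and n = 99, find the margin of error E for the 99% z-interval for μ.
Margin of error = 6.27

Margin of error = z* · σ/√n
= 2.576 · 24.2/√99
= 2.576 · 24.2/9.9499
= 6.27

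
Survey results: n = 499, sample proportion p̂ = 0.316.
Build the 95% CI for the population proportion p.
(0.275, 0.357)

Proportion CI:
SE = √(p̂(1-p̂)/n) = √(0.316 · 0.684 / 499) = 0.02081

z* = 1.960
Margin = z* · SE = 1.960 · 0.02081 = 0.0408

CI: 0.316 ± 0.0408 = (0.275, 0.357)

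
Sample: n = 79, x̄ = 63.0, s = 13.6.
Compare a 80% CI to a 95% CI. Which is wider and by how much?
95% CI is wider by 2.14

df = 78
80% CI: t* = 1.292, (61.02, 64.98), width = 2 · t* · s/√n = 3.95
95% CI: t* = 1.991, (59.95, 66.05), width = 2 · t* · s/√n = 6.09

The 95% CI is wider by 6.09 - 3.95 = 2.14.
Higher confidence requires a wider interval.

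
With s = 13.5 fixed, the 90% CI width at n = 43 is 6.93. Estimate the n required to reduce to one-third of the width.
n ≈ 387

CI width ∝ 1/√n
To reduce width by factor 3, need √n to grow by 3 → need 3² = 9 times as many samples.

Current: n = 43, width = 6.93
New: n = 387, width ≈ 2.26

Width reduced by factor of 6.93/2.26 = 3.07.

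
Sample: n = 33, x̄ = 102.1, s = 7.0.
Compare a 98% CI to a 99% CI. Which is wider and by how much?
99% CI is wider by 0.70

df = 32
98% CI: t* = 2.449, (99.12, 105.08), width = 2 · t* · s/√n = 5.97
99% CI: t* = 2.738, (98.76, 105.44), width = 2 · t* · s/√n = 6.67

The 99% CI is wider by 6.67 - 5.97 = 0.70.
Higher confidence requires a wider interval.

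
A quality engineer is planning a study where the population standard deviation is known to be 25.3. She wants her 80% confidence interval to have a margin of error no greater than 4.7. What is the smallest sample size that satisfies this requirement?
n ≥ 48

For margin E ≤ 4.7:
n ≥ (z* · σ / E)²
n ≥ (1.282 · 25.3 / 4.7)²
n ≥ 47.62

Minimum n = 48 (rounding up)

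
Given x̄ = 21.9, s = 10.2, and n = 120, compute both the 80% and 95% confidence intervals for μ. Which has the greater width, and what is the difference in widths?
95% CI is wider by 1.29

df = 119
80% CI: t* = 1.289, (20.70, 23.10), width = 2 · t* · s/√n = 2.40
95% CI: t* = 1.980, (20.06, 23.74), width = 2 · t* · s/√n = 3.69

The 95% CI is wider by 3.69 - 2.40 = 1.29.
Higher confidence requires a wider interval.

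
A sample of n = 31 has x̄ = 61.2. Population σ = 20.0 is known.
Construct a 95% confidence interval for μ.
(54.16, 68.24)

z-interval (σ known):
z* = 1.960 for 95% confidence

Margin of error = z* · σ/√n = 1.960 · 20.0/√31 = 7.04

CI: (61.2 - 7.04, 61.2 + 7.04) = (54.16, 68.24)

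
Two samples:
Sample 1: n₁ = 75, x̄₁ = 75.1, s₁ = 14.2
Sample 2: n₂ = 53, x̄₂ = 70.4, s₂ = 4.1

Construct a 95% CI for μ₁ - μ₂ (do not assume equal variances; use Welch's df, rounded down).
(1.26, 8.14)

Difference: x̄₁ - x̄₂ = 4.70
SE = √(s₁²/n₁ + s₂²/n₂) = √(14.2²/75 + 4.1²/53) = 1.7337
df = 90.69 → 90 (Welch–Satterthwaite, rounded down)
t* = 1.987

CI: 4.70 ± 1.987 · 1.7337 = 4.70 ± 3.44 = (1.26, 8.14)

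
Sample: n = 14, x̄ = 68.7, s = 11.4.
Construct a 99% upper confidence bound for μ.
μ ≤ 76.77

Upper bound (one-sided):
t* = 2.650 (one-sided for 99%)
Upper bound = x̄ + t* · s/√n = 68.7 + 2.650 · 11.4/√14 = 76.77

We are 99% confident that μ ≤ 76.77.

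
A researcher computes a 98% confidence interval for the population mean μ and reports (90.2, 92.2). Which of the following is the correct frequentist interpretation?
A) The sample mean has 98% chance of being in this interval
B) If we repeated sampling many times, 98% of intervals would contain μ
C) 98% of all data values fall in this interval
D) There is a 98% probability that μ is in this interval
B

A) Wrong — x̄ is observed and sits in the interval by construction.
B) Correct — this is the frequentist long-run coverage interpretation.
C) Wrong — a CI is about the parameter μ, not individual data values.
D) Wrong — μ is fixed; the randomness lives in the interval, not in μ.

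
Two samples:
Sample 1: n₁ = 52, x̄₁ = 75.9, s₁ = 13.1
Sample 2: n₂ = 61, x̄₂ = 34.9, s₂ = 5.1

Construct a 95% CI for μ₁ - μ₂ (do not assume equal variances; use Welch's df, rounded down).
(37.14, 44.86)

Difference: x̄₁ - x̄₂ = 41.00
SE = √(s₁²/n₁ + s₂²/n₂) = √(13.1²/52 + 5.1²/61) = 1.9304
df = 64.12 → 64 (Welch–Satterthwaite, rounded down)
t* = 1.998

CI: 41.00 ± 1.998 · 1.9304 = 41.00 ± 3.86 = (37.14, 44.86)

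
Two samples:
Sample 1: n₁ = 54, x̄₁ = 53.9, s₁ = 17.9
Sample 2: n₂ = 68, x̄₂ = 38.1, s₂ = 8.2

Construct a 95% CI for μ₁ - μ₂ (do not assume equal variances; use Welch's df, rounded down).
(10.55, 21.05)

Difference: x̄₁ - x̄₂ = 15.80
SE = √(s₁²/n₁ + s₂²/n₂) = √(17.9²/54 + 8.2²/68) = 2.6310
df = 70.59 → 70 (Welch–Satterthwaite, rounded down)
t* = 1.994

CI: 15.80 ± 1.994 · 2.6310 = 15.80 ± 5.25 = (10.55, 21.05)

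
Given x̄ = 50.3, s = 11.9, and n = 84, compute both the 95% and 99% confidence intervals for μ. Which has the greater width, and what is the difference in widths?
99% CI is wider by 1.68

df = 83
95% CI: t* = 1.989, (47.72, 52.88), width = 2 · t* · s/√n = 5.17
99% CI: t* = 2.636, (46.88, 53.72), width = 2 · t* · s/√n = 6.85

The 99% CI is wider by 6.85 - 5.17 = 1.68.
Higher confidence requires a wider interval.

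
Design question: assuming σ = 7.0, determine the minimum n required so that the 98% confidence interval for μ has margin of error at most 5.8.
n ≥ 8

For margin E ≤ 5.8:
n ≥ (z* · σ / E)²
n ≥ (2.326 · 7.0 / 5.8)²
n ≥ 7.88

Minimum n = 8 (rounding up)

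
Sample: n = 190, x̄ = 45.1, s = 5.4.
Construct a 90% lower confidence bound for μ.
μ ≥ 44.60

Lower bound (one-sided):
t* = 1.286 (one-sided for 90%)
Lower bound = x̄ - t* · s/√n = 45.1 - 1.286 · 5.4/√190 = 44.60

We are 90% confident that μ ≥ 44.60.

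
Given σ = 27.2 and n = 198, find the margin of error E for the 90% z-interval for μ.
Margin of error = 3.18

Margin of error = z* · σ/√n
= 1.645 · 27.2/√198
= 1.645 · 27.2/14.0712
= 3.18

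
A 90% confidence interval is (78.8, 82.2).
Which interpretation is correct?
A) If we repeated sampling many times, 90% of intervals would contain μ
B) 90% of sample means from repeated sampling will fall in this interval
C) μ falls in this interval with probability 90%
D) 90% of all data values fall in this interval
A

A) Correct — this is the frequentist long-run coverage interpretation.
B) Wrong — coverage applies to intervals containing μ, not to future x̄ values.
C) Wrong — μ is fixed; the randomness lives in the interval, not in μ.
D) Wrong — a CI is about the parameter μ, not individual data values.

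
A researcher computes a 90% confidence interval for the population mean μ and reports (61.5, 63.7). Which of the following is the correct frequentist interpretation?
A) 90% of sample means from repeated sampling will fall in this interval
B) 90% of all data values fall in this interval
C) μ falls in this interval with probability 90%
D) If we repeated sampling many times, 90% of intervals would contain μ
D

A) Wrong — coverage applies to intervals containing μ, not to future x̄ values.
B) Wrong — a CI is about the parameter μ, not individual data values.
C) Wrong — μ is fixed; the randomness lives in the interval, not in μ.
D) Correct — this is the frequentist long-run coverage interpretation.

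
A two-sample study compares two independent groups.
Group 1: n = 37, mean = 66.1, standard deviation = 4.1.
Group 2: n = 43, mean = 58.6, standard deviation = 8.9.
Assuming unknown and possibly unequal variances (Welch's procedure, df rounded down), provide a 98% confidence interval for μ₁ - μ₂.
(3.88, 11.12)

Difference: x̄₁ - x̄₂ = 7.50
SE = √(s₁²/n₁ + s₂²/n₂) = √(4.1²/37 + 8.9²/43) = 1.5154
df = 60.95 → 60 (Welch–Satterthwaite, rounded down)
t* = 2.390

CI: 7.50 ± 2.390 · 1.5154 = 7.50 ± 3.62 = (3.88, 11.12)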